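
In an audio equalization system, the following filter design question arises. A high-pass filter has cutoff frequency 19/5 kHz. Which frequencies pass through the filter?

A high-pass filter passes all frequencies above the cutoff frequency 19/5 kHz and attenuates lower frequencies.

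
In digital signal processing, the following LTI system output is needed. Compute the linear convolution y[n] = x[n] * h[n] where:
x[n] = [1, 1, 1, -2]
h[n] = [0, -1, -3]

y[n] = sum_k x[k]*h[n-k]. Output length = len(x) + len(h) - 1 = 4 + 3 - 1 = 6.
y[0] = 1*0 = 0
y[1] = 1*0 + 1*-1 = -1
y[2] = 1*0 + 1*-1 + 1*-3 = -4
y[3] = -2*0 + 1*-1 + 1*-3 = -4
y[4] = -2*-1 + 1*-3 = -1
y[5] = -2*-3 = 6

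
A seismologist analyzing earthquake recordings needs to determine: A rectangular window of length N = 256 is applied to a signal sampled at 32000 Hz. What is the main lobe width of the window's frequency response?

For a rectangular window of length N,
the main lobe width in frequency is 2*f_s/N.
= 2*32000/256 = 250 Hz
This determines the minimum frequency separation for resolving two sinusoids.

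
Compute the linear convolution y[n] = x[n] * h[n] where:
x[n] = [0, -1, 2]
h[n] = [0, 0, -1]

y[n] = sum_k x[k]*h[n-k]. Output length = len(x) + len(h) - 1 = 3 + 3 - 1 = 5.
y[0] = 0*0 = 0
y[1] = -1*0 + 0*0 = 0
y[2] = 2*0 + -1*0 + 0*-1 = 0
y[3] = 2*0 + -1*-1 = 1
y[4] = 2*-1 = -2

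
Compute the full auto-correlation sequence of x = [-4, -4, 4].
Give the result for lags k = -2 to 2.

r_xx[k] = sum_m x[m]*x[m+k], indexed from 0, for k = -2 to 2:
  r_xx[-2] = x[2]*x[0] = -16
  r_xx[-1] = x[1]*x[0] + x[2]*x[1] = 0
  r_xx[0] = x[0]*x[0] + x[1]*x[1] + x[2]*x[2] = 48
  r_xx[1] = x[0]*x[1] + x[1]*x[2] = 0
  r_xx[2] = x[0]*x[2] = -16
r_xx = [-16, 0, 48, 0, -16]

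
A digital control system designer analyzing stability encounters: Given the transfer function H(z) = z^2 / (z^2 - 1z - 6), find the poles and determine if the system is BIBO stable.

Poles are roots of the denominator: z^2 - 1z - 6 = 0.
Quadratic formula: z = [-(-1) +/- sqrt((-1)^2 - 4*(-6))] / 2
Discriminant = 1 + 24 = 25; sqrt = 5.
z = (1 +/- 5) / 2 => z = 3 or z = -2.
|p1| = 3, |p2| = 2.
For BIBO stability, all poles must lie inside the unit circle (|p| < 1).
System is UNSTABLE since at least one |p| >= 1.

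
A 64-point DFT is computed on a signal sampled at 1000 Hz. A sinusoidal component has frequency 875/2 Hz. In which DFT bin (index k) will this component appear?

DFT frequency resolution = f_s/N = 1000/64 = 125/8 Hz
Bin index k = f_signal / resolution = 875/2 / 125/8 = 28
The signal frequency 875/2 Hz falls in DFT bin k = 28.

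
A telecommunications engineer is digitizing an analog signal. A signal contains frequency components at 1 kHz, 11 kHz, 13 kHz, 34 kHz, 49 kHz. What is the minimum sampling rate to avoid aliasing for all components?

The highest frequency component is f_max = 49 kHz.
Nyquist rate = 2 * f_max = 2 * 49 kHz = 98 kHz.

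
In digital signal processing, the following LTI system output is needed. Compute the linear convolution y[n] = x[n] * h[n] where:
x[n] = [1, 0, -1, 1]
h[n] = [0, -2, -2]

y[n] = sum_k x[k]*h[n-k]. Output length = len(x) + len(h) - 1 = 4 + 3 - 1 = 6.
y[0] = 1*0 = 0
y[1] = 0*0 + 1*-2 = -2
y[2] = -1*0 + 0*-2 + 1*-2 = -2
y[3] = 1*0 + -1*-2 + 0*-2 = 2
y[4] = 1*-2 + -1*-2 = 0
y[5] = 1*-2 = -2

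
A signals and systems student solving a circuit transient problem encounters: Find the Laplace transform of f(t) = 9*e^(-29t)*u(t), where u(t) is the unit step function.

Standard Laplace transform pair:
e^(-at)*u(t) <-> 1/(s+a)
With a = 29: L{9*e^(-29t)*u(t)} = 9/(s+29), ROC: Re(s) > -29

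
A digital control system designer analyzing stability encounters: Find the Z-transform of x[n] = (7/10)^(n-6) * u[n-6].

Time-shifting property: if X(z) = Z{x[n]}, then Z{x[n-d]} = z^(-d) * X(z)
X(z) = z/(z - 7/10) for x[n] = (7/10)^n * u[n]
Z{x[n-6]} = z^(-6) * z/(z - 7/10) = z^(-5)/(z - 7/10)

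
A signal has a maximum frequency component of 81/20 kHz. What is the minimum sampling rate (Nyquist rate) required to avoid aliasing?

By the Nyquist-Shannon sampling theorem,
the minimum sampling rate (Nyquist rate) must be at least 2 * f_max.
Nyquist rate = 2 * 81/20 kHz = 81/10 kHz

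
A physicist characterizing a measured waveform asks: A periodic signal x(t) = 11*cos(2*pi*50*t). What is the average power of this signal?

Average power of A*cos(wt) is A^2/2.
P = 11^2 / 2 = 121/2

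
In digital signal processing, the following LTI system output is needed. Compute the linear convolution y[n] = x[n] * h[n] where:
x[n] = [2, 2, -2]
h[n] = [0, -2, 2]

y[n] = sum_k x[k]*h[n-k]. Output length = len(x) + len(h) - 1 = 3 + 3 - 1 = 5.
y[0] = 2*0 = 0
y[1] = 2*0 + 2*-2 = -4
y[2] = -2*0 + 2*-2 + 2*2 = 0
y[3] = -2*-2 + 2*2 = 8
y[4] = -2*2 = -4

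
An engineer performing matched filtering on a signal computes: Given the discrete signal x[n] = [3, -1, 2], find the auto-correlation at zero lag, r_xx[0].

The auto-correlation at zero lag r_xx[0] equals the signal energy.
r_xx[0] = sum of x[n]^2 = 3^2 + (-1)^2 + 2^2
= 9 + 1 + 4 = 14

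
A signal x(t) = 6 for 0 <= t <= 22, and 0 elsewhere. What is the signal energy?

Energy = integral of |x(t)|^2 dt over the signal duration
= 6^2 * 22 = 36 * 22 = 792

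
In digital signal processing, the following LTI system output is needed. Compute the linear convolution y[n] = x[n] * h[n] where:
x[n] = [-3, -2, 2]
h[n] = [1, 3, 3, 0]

y[n] = sum_k x[k]*h[n-k]. Output length = len(x) + len(h) - 1 = 3 + 4 - 1 = 6.
y[0] = -3*1 = -3
y[1] = -2*1 + -3*3 = -11
y[2] = 2*1 + -2*3 + -3*3 = -13
y[3] = 2*3 + -2*3 + -3*0 = 0
y[4] = 2*3 + -2*0 = 6
y[5] = 2*0 = 0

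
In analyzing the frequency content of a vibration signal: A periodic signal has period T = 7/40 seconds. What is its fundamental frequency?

The fundamental frequency is the reciprocal of the period.
f = 1/T = 1/(7/40) = 40/7 Hz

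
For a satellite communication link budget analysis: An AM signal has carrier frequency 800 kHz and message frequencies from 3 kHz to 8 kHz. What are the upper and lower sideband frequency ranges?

Upper sideband (USB) = fc + [fm_low, fm_high] = 800 + [3, 8] = [803, 808] kHz
Lower sideband (LSB) = fc - [fm_high, fm_low] = 800 - [8, 3] = [792, 797] kHz
Total occupied spectrum: 792 kHz to 808 kHz (plus carrier at 800 kHz)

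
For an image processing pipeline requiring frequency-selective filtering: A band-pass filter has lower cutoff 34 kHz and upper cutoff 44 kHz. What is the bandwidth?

Bandwidth = f_high - f_low
= 44 kHz - 34 kHz = 10 kHz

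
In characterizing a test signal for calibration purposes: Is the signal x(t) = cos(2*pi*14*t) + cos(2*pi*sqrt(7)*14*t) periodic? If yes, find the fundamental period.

f1 = 14 Hz, f2 = 14*sqrt(7) Hz
Ratio f2/f1 = sqrt(7), which is irrational.
Since the frequency ratio is irrational, no common period exists.
The signal is not periodic.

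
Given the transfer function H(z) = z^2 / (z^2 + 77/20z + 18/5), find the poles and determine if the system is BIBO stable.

Poles are roots of the denominator: z^2 + 77/20z + 18/5 = 0.
Quadratic formula: z = [-(77/20) +/- sqrt((77/20)^2 - 4*(18/5))] / 2
Discriminant = 5929/400 - 72/5 = 169/400; sqrt = 13/20.
z = (-77/20 +/- 13/20) / 2 => z = -8/5 or z = -9/4.
|p1| = 8/5, |p2| = 9/4.
For BIBO stability, all poles must lie inside the unit circle (|p| < 1).
System is UNSTABLE since at least one |p| >= 1.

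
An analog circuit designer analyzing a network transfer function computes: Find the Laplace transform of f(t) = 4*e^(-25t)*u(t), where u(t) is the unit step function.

Standard Laplace transform pair:
e^(-at)*u(t) <-> 1/(s+a)
With a = 25: L{4*e^(-25t)*u(t)} = 4/(s+25), ROC: Re(s) > -25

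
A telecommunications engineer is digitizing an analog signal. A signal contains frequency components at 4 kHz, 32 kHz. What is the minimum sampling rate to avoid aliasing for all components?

The highest frequency component is f_max = 32 kHz.
Nyquist rate = 2 * f_max = 2 * 32 kHz = 64 kHz.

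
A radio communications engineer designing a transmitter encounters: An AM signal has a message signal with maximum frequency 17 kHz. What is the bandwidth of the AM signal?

In AM (double-sideband), the bandwidth is twice the message frequency.
BW = 2 * f_m = 2 * 17 kHz = 34 kHz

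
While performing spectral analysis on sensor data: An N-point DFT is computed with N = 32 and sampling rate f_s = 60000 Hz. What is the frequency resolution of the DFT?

DFT frequency resolution = f_s / N
= 60000 / 32 = 1875 Hz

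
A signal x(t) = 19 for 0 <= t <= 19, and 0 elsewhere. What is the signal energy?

Energy = integral of |x(t)|^2 dt over the signal duration
= 19^2 * 19 = 361 * 19 = 6859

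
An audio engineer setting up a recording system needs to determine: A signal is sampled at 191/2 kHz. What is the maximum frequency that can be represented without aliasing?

The maximum frequency that can be represented without aliasing
is the Nyquist frequency: f_max = f_s / 2 = 191/2 kHz / 2 = 191/4 kHz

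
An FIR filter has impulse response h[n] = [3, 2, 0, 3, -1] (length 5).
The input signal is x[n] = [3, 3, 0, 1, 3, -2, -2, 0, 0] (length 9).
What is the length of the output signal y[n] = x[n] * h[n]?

For linear convolution, the output length is:
len(y) = len(x) + len(h) - 1 = 9 + 5 - 1 = 13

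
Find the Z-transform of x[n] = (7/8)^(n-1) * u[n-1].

Time-shifting property: if X(z) = Z{x[n]}, then Z{x[n-d]} = z^(-d) * X(z)
X(z) = z/(z - 7/8) for x[n] = (7/8)^n * u[n]
Z{x[n-1]} = z^(-1) * z/(z - 7/8) = 1/(z - 7/8)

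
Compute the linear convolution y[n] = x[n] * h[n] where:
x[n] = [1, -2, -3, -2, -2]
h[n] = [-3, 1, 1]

y[n] = sum_k x[k]*h[n-k]. Output length = len(x) + len(h) - 1 = 5 + 3 - 1 = 7.
y[0] = 1*-3 = -3
y[1] = -2*-3 + 1*1 = 7
y[2] = -3*-3 + -2*1 + 1*1 = 8
y[3] = -2*-3 + -3*1 + -2*1 = 1
y[4] = -2*-3 + -2*1 + -3*1 = 1
y[5] = -2*1 + -2*1 = -4
y[6] = -2*1 = -2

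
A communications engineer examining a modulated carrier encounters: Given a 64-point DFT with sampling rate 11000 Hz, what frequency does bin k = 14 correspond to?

The frequency of DFT bin k is: f_k = k * f_s / N
f_14 = 14 * 11000 / 64 = 9625/4 Hz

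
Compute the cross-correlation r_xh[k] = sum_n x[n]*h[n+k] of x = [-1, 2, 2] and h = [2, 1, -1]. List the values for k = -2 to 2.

Both sequences indexed from 0 and zero outside their support.
Lags with overlap: k = -2 to 2.
  r_xh[-2] = x[2]*h[0] = 4
  r_xh[-1] = x[1]*h[0] + x[2]*h[1] = 6
  r_xh[0] = x[0]*h[0] + x[1]*h[1] + x[2]*h[2] = -2
  r_xh[1] = x[0]*h[1] + x[1]*h[2] = -3
  r_xh[2] = x[0]*h[2] = 1
r_xh = [4, 6, -2, -3, 1] (for k = -2, ..., 2)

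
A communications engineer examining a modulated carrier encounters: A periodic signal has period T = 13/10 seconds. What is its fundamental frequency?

The fundamental frequency is the reciprocal of the period.
f = 1/T = 1/(13/10) = 10/13 Hz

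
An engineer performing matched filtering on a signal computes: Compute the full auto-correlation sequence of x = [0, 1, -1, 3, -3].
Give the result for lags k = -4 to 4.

r_xx[k] = sum_m x[m]*x[m+k], indexed from 0, for k = -4 to 4:
  r_xx[-4] = x[4]*x[0] = 0
  r_xx[-3] = x[3]*x[0] + x[4]*x[1] = -3
  r_xx[-2] = x[2]*x[0] + x[3]*x[1] + x[4]*x[2] = 6
  r_xx[-1] = x[1]*x[0] + x[2]*x[1] + x[3]*x[2] + x[4]*x[3] = -13
  r_xx[0] = x[0]*x[0] + x[1]*x[1] + x[2]*x[2] + x[3]*x[3] + x[4]*x[4] = 20
  r_xx[1] = x[0]*x[1] + x[1]*x[2] + x[2]*x[3] + x[3]*x[4] = -13
  r_xx[2] = x[0]*x[2] + x[1]*x[3] + x[2]*x[4] = 6
  r_xx[3] = x[0]*x[3] + x[1]*x[4] = -3
  r_xx[4] = x[0]*x[4] = 0
r_xx = [0, -3, 6, -13, 20, -13, 6, -3, 0]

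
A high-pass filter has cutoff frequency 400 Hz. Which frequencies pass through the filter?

A high-pass filter passes all frequencies above the cutoff frequency 400 Hz and attenuates lower frequencies.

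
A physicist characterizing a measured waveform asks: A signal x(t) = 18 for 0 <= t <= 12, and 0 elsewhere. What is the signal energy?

Energy = integral of |x(t)|^2 dt over the signal duration
= 18^2 * 12 = 324 * 12 = 3888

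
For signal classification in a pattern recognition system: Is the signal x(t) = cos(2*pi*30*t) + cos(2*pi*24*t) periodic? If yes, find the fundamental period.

f1 = 30 Hz, f2 = 24 Hz
Period T1 = 1/30, T2 = 1/24
Ratio T1/T2 = 24/30, which is rational.
The signal is periodic with fundamental period T = 1/GCD(30,24) = 1/6 s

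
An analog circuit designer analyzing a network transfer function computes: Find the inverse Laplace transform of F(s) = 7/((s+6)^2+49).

Standard pair: w/((s+a)^2+w^2) <-> e^(-at)*sin(wt)*u(t)
With a=6, w=7: f(t) = e^(-6t)*sin(7t)*u(t)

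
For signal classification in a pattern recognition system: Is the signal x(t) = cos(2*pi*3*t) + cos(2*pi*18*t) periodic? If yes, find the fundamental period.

f1 = 3 Hz, f2 = 18 Hz
Period T1 = 1/3, T2 = 1/18
Ratio T1/T2 = 18/3, which is rational.
The signal is periodic with fundamental period T = 1/GCD(3,18) = 1/3 s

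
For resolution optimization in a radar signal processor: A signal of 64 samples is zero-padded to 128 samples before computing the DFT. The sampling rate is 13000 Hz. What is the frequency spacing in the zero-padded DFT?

Original DFT: N = 64, resolution = f_s/N = 13000/64 = 1625/8 Hz
Zero-padded DFT: N = 128, resolution = f_s/N = 13000/128 = 1625/16 Hz
Zero-padding interpolates the spectrum (finer frequency grid)
but does NOT improve the true spectral resolution (ability to resolve close frequencies).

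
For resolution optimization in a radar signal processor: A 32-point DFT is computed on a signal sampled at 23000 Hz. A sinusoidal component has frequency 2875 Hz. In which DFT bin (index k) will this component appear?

DFT frequency resolution = f_s/N = 23000/32 = 2875/4 Hz
Bin index k = f_signal / resolution = 2875 / 2875/4 = 4
The signal frequency 2875 Hz falls in DFT bin k = 4.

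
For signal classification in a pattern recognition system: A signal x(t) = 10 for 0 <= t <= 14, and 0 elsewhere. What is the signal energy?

Energy = integral of |x(t)|^2 dt over the signal duration
= 10^2 * 14 = 100 * 14 = 1400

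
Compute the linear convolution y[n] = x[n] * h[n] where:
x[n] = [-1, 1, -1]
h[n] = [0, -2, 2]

y[n] = sum_k x[k]*h[n-k]. Output length = len(x) + len(h) - 1 = 3 + 3 - 1 = 5.
y[0] = -1*0 = 0
y[1] = 1*0 + -1*-2 = 2
y[2] = -1*0 + 1*-2 + -1*2 = -4
y[3] = -1*-2 + 1*2 = 4
y[4] = -1*2 = -2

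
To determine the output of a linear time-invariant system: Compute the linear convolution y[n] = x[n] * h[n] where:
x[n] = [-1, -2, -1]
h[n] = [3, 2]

y[n] = sum_k x[k]*h[n-k]. Output length = len(x) + len(h) - 1 = 3 + 2 - 1 = 4.
y[0] = -1*3 = -3
y[1] = -2*3 + -1*2 = -8
y[2] = -1*3 + -2*2 = -7
y[3] = -1*2 = -2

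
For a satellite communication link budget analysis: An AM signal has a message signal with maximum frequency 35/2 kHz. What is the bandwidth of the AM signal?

In AM (double-sideband), the bandwidth is twice the message frequency.
BW = 2 * f_m = 2 * 35/2 kHz = 35 kHz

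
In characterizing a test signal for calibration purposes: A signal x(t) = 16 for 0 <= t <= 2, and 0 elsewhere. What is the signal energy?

Energy = integral of |x(t)|^2 dt over the signal duration
= 16^2 * 2 = 256 * 2 = 512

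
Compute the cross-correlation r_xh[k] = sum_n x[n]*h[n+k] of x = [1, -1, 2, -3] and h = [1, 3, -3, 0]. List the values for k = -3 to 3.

Both sequences indexed from 0 and zero outside their support.
Lags with overlap: k = -3 to 3.
  r_xh[-3] = x[3]*h[0] = -3
  r_xh[-2] = x[2]*h[0] + x[3]*h[1] = -7
  r_xh[-1] = x[1]*h[0] + x[2]*h[1] + x[3]*h[2] = 14
  r_xh[0] = x[0]*h[0] + x[1]*h[1] + x[2]*h[2] + x[3]*h[3] = -8
  r_xh[1] = x[0]*h[1] + x[1]*h[2] + x[2]*h[3] = 6
  r_xh[2] = x[0]*h[2] + x[1]*h[3] = -3
  r_xh[3] = x[0]*h[3] = 0
r_xh = [-3, -7, 14, -8, 6, -3, 0] (for k = -3, ..., 3)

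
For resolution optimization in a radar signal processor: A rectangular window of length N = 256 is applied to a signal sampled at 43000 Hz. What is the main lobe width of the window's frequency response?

For a rectangular window of length N,
the main lobe width in frequency is 2*f_s/N.
= 2*43000/256 = 5375/16 Hz
This determines the minimum frequency separation for resolving two sinusoids.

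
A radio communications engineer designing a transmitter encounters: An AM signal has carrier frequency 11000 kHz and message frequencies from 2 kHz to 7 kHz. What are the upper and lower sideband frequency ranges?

Upper sideband (USB) = fc + [fm_low, fm_high] = 11000 + [2, 7] = [11002, 11007] kHz
Lower sideband (LSB) = fc - [fm_high, fm_low] = 11000 - [7, 2] = [10993, 10998] kHz
Total occupied spectrum: 10993 kHz to 11007 kHz (plus carrier at 11000 kHz)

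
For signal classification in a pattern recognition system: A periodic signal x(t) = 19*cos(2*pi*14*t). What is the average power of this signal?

Average power of A*cos(wt) is A^2/2.
P = 19^2 / 2 = 361/2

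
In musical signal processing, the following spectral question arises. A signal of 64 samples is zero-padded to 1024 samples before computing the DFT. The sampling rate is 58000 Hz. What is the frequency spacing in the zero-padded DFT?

Original DFT: N = 64, resolution = f_s/N = 58000/64 = 3625/4 Hz
Zero-padded DFT: N = 1024, resolution = f_s/N = 58000/1024 = 3625/64 Hz
Zero-padding interpolates the spectrum (finer frequency grid)
but does NOT improve the true spectral resolution (ability to resolve close frequencies).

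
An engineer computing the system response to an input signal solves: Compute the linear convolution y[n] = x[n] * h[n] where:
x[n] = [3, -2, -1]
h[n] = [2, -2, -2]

y[n] = sum_k x[k]*h[n-k]. Output length = len(x) + len(h) - 1 = 3 + 3 - 1 = 5.
y[0] = 3*2 = 6
y[1] = -2*2 + 3*-2 = -10
y[2] = -1*2 + -2*-2 + 3*-2 = -4
y[3] = -1*-2 + -2*-2 = 6
y[4] = -1*-2 = 2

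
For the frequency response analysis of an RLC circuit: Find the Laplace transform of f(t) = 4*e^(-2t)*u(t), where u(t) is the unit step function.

Standard Laplace transform pair:
e^(-at)*u(t) <-> 1/(s+a)
With a = 2: L{4*e^(-2t)*u(t)} = 4/(s+2), ROC: Re(s) > -2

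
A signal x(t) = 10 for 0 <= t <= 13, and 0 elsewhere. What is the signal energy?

Energy = integral of |x(t)|^2 dt over the signal duration
= 10^2 * 13 = 100 * 13 = 1300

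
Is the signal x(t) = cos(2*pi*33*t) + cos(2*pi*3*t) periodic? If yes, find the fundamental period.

f1 = 33 Hz, f2 = 3 Hz
Period T1 = 1/33, T2 = 1/3
Ratio T1/T2 = 3/33, which is rational.
The signal is periodic with fundamental period T = 1/GCD(33,3) = 1/3 s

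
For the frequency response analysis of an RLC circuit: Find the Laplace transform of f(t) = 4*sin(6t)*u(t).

Standard pair: sin(wt)*u(t) <-> w/(s^2+w^2)
With w = 6: L{4*sin(6t)*u(t)} = 24/(s^2+36)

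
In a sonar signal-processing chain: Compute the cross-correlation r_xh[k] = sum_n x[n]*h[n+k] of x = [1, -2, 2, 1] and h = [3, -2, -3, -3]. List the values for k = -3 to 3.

Both sequences indexed from 0 and zero outside their support.
Lags with overlap: k = -3 to 3.
  r_xh[-3] = x[3]*h[0] = 3
  r_xh[-2] = x[2]*h[0] + x[3]*h[1] = 4
  r_xh[-1] = x[1]*h[0] + x[2]*h[1] + x[3]*h[2] = -13
  r_xh[0] = x[0]*h[0] + x[1]*h[1] + x[2]*h[2] + x[3]*h[3] = -2
  r_xh[1] = x[0]*h[1] + x[1]*h[2] + x[2]*h[3] = -2
  r_xh[2] = x[0]*h[2] + x[1]*h[3] = 3
  r_xh[3] = x[0]*h[3] = -3
r_xh = [3, 4, -13, -2, -2, 3, -3] (for k = -3, ..., 3)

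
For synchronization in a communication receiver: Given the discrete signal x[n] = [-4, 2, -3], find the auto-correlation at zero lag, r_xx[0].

The auto-correlation at zero lag r_xx[0] equals the signal energy.
r_xx[0] = sum of x[n]^2 = (-4)^2 + 2^2 + (-3)^2
= 16 + 4 + 9 = 29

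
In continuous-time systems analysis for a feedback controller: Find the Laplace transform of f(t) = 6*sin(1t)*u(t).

Standard pair: sin(wt)*u(t) <-> w/(s^2+w^2)
With w = 1: L{6*sin(1t)*u(t)} = 6/(s^2+1)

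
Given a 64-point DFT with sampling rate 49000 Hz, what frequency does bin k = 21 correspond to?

The frequency of DFT bin k is: f_k = k * f_s / N
f_21 = 21 * 49000 / 64 = 128625/8 Hz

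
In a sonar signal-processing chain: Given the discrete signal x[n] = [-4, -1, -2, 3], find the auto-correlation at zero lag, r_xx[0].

The auto-correlation at zero lag r_xx[0] equals the signal energy.
r_xx[0] = sum of x[n]^2 = (-4)^2 + (-1)^2 + (-2)^2 + 3^2
= 16 + 1 + 4 + 9 = 30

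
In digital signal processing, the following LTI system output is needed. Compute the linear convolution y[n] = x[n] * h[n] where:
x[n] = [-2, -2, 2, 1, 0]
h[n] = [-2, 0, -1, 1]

y[n] = sum_k x[k]*h[n-k]. Output length = len(x) + len(h) - 1 = 5 + 4 - 1 = 8.
y[0] = -2*-2 = 4
y[1] = -2*-2 + -2*0 = 4
y[2] = 2*-2 + -2*0 + -2*-1 = -2
y[3] = 1*-2 + 2*0 + -2*-1 + -2*1 = -2
y[4] = 0*-2 + 1*0 + 2*-1 + -2*1 = -4
y[5] = 0*0 + 1*-1 + 2*1 = 1
y[6] = 0*-1 + 1*1 = 1
y[7] = 0*1 = 0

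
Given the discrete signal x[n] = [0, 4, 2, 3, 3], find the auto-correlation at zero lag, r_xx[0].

The auto-correlation at zero lag r_xx[0] equals the signal energy.
r_xx[0] = sum of x[n]^2 = 0^2 + 4^2 + 2^2 + 3^2 + 3^2
= 0 + 16 + 4 + 9 + 9 = 38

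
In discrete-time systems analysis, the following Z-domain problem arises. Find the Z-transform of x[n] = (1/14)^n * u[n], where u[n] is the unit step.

The Z-transform of a^n * u[n] is z/(z-a) for |z| > |a|.
Here a = 1/14, so X(z) = z/(z - (1/14)) = 14z/(14z - 1)
ROC: |z| > 1/14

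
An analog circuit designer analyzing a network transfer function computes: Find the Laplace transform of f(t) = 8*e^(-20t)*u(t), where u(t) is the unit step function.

Standard Laplace transform pair:
e^(-at)*u(t) <-> 1/(s+a)
With a = 20: L{8*e^(-20t)*u(t)} = 8/(s+20), ROC: Re(s) > -20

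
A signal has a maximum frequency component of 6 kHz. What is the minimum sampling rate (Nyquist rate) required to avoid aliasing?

By the Nyquist-Shannon sampling theorem,
the minimum sampling rate (Nyquist rate) must be at least 2 * f_max.
Nyquist rate = 2 * 6 kHz = 12 kHz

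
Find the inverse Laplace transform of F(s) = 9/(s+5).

Standard pair: k/(s+a) <-> k*e^(-at)*u(t)
With k=9, a=5: f(t) = 9*e^(-5t)*u(t)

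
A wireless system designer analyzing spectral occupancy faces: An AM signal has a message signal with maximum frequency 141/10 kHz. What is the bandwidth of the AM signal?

In AM (double-sideband), the bandwidth is twice the message frequency.
BW = 2 * f_m = 2 * 141/10 kHz = 141/5 kHz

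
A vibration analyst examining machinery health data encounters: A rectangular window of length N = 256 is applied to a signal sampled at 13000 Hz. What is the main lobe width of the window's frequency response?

For a rectangular window of length N,
the main lobe width in frequency is 2*f_s/N.
= 2*13000/256 = 1625/16 Hz
This determines the minimum frequency separation for resolving two sinusoids.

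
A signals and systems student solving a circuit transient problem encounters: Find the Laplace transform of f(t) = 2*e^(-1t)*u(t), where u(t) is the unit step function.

Standard Laplace transform pair:
e^(-at)*u(t) <-> 1/(s+a)
With a = 1: L{2*e^(-1t)*u(t)} = 2/(s+1), ROC: Re(s) > -1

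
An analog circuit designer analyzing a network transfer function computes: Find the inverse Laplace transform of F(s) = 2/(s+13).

Standard pair: k/(s+a) <-> k*e^(-at)*u(t)
With k=2, a=13: f(t) = 2*e^(-13t)*u(t)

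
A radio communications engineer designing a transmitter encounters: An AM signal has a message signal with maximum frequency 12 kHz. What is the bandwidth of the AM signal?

In AM (double-sideband), the bandwidth is twice the message frequency.
BW = 2 * f_m = 2 * 12 kHz = 24 kHz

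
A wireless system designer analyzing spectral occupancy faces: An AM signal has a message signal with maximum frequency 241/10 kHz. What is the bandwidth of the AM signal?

In AM (double-sideband), the bandwidth is twice the message frequency.
BW = 2 * f_m = 2 * 241/10 kHz = 241/5 kHz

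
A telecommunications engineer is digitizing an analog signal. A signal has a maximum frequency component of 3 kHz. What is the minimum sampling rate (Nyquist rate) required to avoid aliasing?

By the Nyquist-Shannon sampling theorem,
the minimum sampling rate (Nyquist rate) must be at least 2 * f_max.
Nyquist rate = 2 * 3 kHz = 6 kHz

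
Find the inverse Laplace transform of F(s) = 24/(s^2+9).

Standard pair: w/(s^2+w^2) <-> sin(wt)*u(t)
Recognize w^2 = 9, so w = 3; numerator 24 = 8*3.
f(t) = 8*sin(3t)*u(t)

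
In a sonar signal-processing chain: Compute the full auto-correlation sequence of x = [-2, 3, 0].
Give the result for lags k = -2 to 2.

r_xx[k] = sum_m x[m]*x[m+k], indexed from 0, for k = -2 to 2:
  r_xx[-2] = x[2]*x[0] = 0
  r_xx[-1] = x[1]*x[0] + x[2]*x[1] = -6
  r_xx[0] = x[0]*x[0] + x[1]*x[1] + x[2]*x[2] = 13
  r_xx[1] = x[0]*x[1] + x[1]*x[2] = -6
  r_xx[2] = x[0]*x[2] = 0
r_xx = [0, -6, 13, -6, 0]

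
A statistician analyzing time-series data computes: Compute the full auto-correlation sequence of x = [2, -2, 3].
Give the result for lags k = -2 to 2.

r_xx[k] = sum_m x[m]*x[m+k], indexed from 0, for k = -2 to 2:
  r_xx[-2] = x[2]*x[0] = 6
  r_xx[-1] = x[1]*x[0] + x[2]*x[1] = -10
  r_xx[0] = x[0]*x[0] + x[1]*x[1] + x[2]*x[2] = 17
  r_xx[1] = x[0]*x[1] + x[1]*x[2] = -10
  r_xx[2] = x[0]*x[2] = 6
r_xx = [6, -10, 17, -10, 6]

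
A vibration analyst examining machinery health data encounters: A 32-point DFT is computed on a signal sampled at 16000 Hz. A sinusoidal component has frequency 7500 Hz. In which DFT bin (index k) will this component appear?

DFT frequency resolution = f_s/N = 16000/32 = 500 Hz
Bin index k = f_signal / resolution = 7500 / 500 = 15
The signal frequency 7500 Hz falls in DFT bin k = 15.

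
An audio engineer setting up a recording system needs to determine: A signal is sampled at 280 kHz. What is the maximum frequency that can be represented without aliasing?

The maximum frequency that can be represented without aliasing
is the Nyquist frequency: f_max = f_s / 2 = 280 kHz / 2 = 140 kHz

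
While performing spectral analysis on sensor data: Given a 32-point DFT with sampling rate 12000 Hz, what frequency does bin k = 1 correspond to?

The frequency of DFT bin k is: f_k = k * f_s / N
f_1 = 1 * 12000 / 32 = 375 Hz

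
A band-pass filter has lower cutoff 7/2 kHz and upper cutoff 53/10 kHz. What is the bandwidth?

Bandwidth = f_high - f_low
= 53/10 kHz - 7/2 kHz = 9/5 kHz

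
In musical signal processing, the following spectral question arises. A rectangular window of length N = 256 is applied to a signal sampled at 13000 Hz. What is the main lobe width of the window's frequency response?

For a rectangular window of length N,
the main lobe width in frequency is 2*f_s/N.
= 2*13000/256 = 1625/16 Hz
This determines the minimum frequency separation for resolving two sinusoids.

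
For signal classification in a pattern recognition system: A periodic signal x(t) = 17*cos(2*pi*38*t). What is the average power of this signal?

Average power of A*cos(wt) is A^2/2.
P = 17^2 / 2 = 289/2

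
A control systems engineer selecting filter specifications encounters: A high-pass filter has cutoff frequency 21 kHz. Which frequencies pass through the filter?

A high-pass filter passes all frequencies above the cutoff frequency 21 kHz and attenuates lower frequencies.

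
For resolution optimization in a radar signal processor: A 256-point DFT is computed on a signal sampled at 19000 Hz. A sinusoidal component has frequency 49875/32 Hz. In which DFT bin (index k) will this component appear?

DFT frequency resolution = f_s/N = 19000/256 = 2375/32 Hz
Bin index k = f_signal / resolution = 49875/32 / 2375/32 = 21
The signal frequency 49875/32 Hz falls in DFT bin k = 21.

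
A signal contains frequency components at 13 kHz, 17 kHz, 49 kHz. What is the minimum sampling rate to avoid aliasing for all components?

The highest frequency component is f_max = 49 kHz.
Nyquist rate = 2 * f_max = 2 * 49 kHz = 98 kHz.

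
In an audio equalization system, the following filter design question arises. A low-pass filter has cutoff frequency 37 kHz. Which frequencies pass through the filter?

A low-pass filter passes all frequencies below the cutoff frequency 37 kHz and attenuates higher frequencies.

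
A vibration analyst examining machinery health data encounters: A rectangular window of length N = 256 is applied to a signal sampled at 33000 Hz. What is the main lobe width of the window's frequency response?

For a rectangular window of length N,
the main lobe width in frequency is 2*f_s/N.
= 2*33000/256 = 4125/16 Hz
This determines the minimum frequency separation for resolving two sinusoids.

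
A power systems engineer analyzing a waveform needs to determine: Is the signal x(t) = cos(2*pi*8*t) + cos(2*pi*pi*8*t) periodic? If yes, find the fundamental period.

f1 = 8 Hz, f2 = 8*pi Hz
Ratio f2/f1 = pi, which is irrational.
Since the frequency ratio is irrational, no common period exists.
The signal is not periodic.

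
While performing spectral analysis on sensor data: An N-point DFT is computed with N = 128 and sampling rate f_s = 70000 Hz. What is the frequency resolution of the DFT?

DFT frequency resolution = f_s / N
= 70000 / 128 = 4375/8 Hz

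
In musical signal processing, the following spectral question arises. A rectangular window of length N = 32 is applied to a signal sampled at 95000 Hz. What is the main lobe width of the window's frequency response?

For a rectangular window of length N,
the main lobe width in frequency is 2*f_s/N.
= 2*95000/32 = 11875/2 Hz
This determines the minimum frequency separation for resolving two sinusoids.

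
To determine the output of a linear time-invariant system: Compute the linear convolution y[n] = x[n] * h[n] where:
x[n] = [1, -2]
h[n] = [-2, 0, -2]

y[n] = sum_k x[k]*h[n-k]. Output length = len(x) + len(h) - 1 = 2 + 3 - 1 = 4.
y[0] = 1*-2 = -2
y[1] = -2*-2 + 1*0 = 4
y[2] = -2*0 + 1*-2 = -2
y[3] = -2*-2 = 4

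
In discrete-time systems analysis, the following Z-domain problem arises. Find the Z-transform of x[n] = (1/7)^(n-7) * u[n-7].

Time-shifting property: if X(z) = Z{x[n]}, then Z{x[n-d]} = z^(-d) * X(z)
X(z) = z/(z - 1/7) for x[n] = (1/7)^n * u[n]
Z{x[n-7]} = z^(-7) * z/(z - 1/7) = z^(-6)/(z - 1/7)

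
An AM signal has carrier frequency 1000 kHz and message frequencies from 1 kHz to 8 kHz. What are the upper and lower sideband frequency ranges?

Upper sideband (USB) = fc + [fm_low, fm_high] = 1000 + [1, 8] = [1001, 1008] kHz
Lower sideband (LSB) = fc - [fm_high, fm_low] = 1000 - [8, 1] = [992, 999] kHz
Total occupied spectrum: 992 kHz to 1008 kHz (plus carrier at 1000 kHz)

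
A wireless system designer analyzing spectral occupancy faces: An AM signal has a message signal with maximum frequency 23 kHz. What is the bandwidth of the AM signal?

In AM (double-sideband), the bandwidth is twice the message frequency.
BW = 2 * f_m = 2 * 23 kHz = 46 kHz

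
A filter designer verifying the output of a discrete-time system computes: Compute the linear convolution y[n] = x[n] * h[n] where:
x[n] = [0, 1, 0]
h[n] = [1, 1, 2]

y[n] = sum_k x[k]*h[n-k]. Output length = len(x) + len(h) - 1 = 3 + 3 - 1 = 5.
y[0] = 0*1 = 0
y[1] = 1*1 + 0*1 = 1
y[2] = 0*1 + 1*1 + 0*2 = 1
y[3] = 0*1 + 1*2 = 2
y[4] = 0*2 = 0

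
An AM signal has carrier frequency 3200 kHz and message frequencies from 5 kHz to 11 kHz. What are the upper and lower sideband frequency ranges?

Upper sideband (USB) = fc + [fm_low, fm_high] = 3200 + [5, 11] = [3205, 3211] kHz
Lower sideband (LSB) = fc - [fm_high, fm_low] = 3200 - [11, 5] = [3189, 3195] kHz
Total occupied spectrum: 3189 kHz to 3211 kHz (plus carrier at 3200 kHz)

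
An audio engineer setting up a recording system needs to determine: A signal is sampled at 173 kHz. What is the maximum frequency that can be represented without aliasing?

The maximum frequency that can be represented without aliasing
is the Nyquist frequency: f_max = f_s / 2 = 173 kHz / 2 = 173/2 kHz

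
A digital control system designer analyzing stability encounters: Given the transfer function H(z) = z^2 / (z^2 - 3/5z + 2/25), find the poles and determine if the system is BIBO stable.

Poles are roots of the denominator: z^2 - 3/5z + 2/25 = 0.
Quadratic formula: z = [-(-3/5) +/- sqrt((-3/5)^2 - 4*(2/25))] / 2
Discriminant = 9/25 - 8/25 = 1/25; sqrt = 1/5.
z = (3/5 +/- 1/5) / 2 => z = 2/5 or z = 1/5.
|p1| = 1/5, |p2| = 2/5.
For BIBO stability, all poles must lie inside the unit circle (|p| < 1).
System is STABLE since both |p| < 1.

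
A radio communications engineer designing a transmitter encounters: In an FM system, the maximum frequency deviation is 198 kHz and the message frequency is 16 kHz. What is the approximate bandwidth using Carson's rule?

Carson's rule: BW = 2*(delta_f + f_m)
= 2*(198 + 16) kHz = 428 kHz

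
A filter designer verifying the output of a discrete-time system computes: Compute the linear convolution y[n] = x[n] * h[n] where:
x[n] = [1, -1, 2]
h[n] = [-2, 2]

y[n] = sum_k x[k]*h[n-k]. Output length = len(x) + len(h) - 1 = 3 + 2 - 1 = 4.
y[0] = 1*-2 = -2
y[1] = -1*-2 + 1*2 = 4
y[2] = 2*-2 + -1*2 = -6
y[3] = 2*2 = 4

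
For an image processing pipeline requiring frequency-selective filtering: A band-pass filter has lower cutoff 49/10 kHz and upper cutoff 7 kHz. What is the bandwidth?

Bandwidth = f_high - f_low
= 7 kHz - 49/10 kHz = 21/10 kHz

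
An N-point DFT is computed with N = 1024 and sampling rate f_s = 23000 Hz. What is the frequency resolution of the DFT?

DFT frequency resolution = f_s / N
= 23000 / 1024 = 2875/128 Hz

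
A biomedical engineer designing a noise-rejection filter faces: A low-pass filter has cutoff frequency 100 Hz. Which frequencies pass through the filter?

A low-pass filter passes all frequencies below the cutoff frequency 100 Hz and attenuates higher frequencies.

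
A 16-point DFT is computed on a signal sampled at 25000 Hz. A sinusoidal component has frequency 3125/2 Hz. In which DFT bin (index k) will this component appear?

DFT frequency resolution = f_s/N = 25000/16 = 3125/2 Hz
Bin index k = f_signal / resolution = 3125/2 / 3125/2 = 1
The signal frequency 3125/2 Hz falls in DFT bin k = 1.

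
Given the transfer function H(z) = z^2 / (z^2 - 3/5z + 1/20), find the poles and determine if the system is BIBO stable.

Poles are roots of the denominator: z^2 - 3/5z + 1/20 = 0.
Quadratic formula: z = [-(-3/5) +/- sqrt((-3/5)^2 - 4*(1/20))] / 2
Discriminant = 9/25 - 1/5 = 4/25; sqrt = 2/5.
z = (3/5 +/- 2/5) / 2 => z = 1/2 or z = 1/10.
|p1| = 1/10, |p2| = 1/2.
For BIBO stability, all poles must lie inside the unit circle (|p| < 1).
System is STABLE since both |p| < 1.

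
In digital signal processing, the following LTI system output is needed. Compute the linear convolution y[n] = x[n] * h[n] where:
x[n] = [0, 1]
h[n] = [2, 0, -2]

y[n] = sum_k x[k]*h[n-k]. Output length = len(x) + len(h) - 1 = 2 + 3 - 1 = 4.
y[0] = 0*2 = 0
y[1] = 1*2 + 0*0 = 2
y[2] = 1*0 + 0*-2 = 0
y[3] = 1*-2 = -2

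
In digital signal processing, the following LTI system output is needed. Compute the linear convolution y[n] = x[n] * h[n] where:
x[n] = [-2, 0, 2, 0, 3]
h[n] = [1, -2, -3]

y[n] = sum_k x[k]*h[n-k]. Output length = len(x) + len(h) - 1 = 5 + 3 - 1 = 7.
y[0] = -2*1 = -2
y[1] = 0*1 + -2*-2 = 4
y[2] = 2*1 + 0*-2 + -2*-3 = 8
y[3] = 0*1 + 2*-2 + 0*-3 = -4
y[4] = 3*1 + 0*-2 + 2*-3 = -3
y[5] = 3*-2 + 0*-3 = -6
y[6] = 3*-3 = -9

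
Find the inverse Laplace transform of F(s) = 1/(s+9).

Standard pair: k/(s+a) <-> k*e^(-at)*u(t)
With k=1, a=9: f(t) = e^(-9t)*u(t)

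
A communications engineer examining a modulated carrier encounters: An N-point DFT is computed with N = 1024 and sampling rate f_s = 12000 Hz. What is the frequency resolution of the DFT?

DFT frequency resolution = f_s / N
= 12000 / 1024 = 375/32 Hz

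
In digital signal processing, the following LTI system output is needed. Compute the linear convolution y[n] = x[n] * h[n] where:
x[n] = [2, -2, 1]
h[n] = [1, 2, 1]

y[n] = sum_k x[k]*h[n-k]. Output length = len(x) + len(h) - 1 = 3 + 3 - 1 = 5.
y[0] = 2*1 = 2
y[1] = -2*1 + 2*2 = 2
y[2] = 1*1 + -2*2 + 2*1 = -1
y[3] = 1*2 + -2*1 = 0
y[4] = 1*1 = 1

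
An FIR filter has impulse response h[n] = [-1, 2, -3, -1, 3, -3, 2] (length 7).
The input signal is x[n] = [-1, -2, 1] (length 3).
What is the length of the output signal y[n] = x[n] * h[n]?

For linear convolution, the output length is:
len(y) = len(x) + len(h) - 1 = 3 + 7 - 1 = 9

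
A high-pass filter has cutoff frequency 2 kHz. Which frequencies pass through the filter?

A high-pass filter passes all frequencies above the cutoff frequency 2 kHz and attenuates lower frequencies.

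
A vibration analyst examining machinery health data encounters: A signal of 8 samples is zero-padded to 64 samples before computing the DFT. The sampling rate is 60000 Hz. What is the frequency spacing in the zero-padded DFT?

Original DFT: N = 8, resolution = f_s/N = 60000/8 = 7500 Hz
Zero-padded DFT: N = 64, resolution = f_s/N = 60000/64 = 1875/2 Hz
Zero-padding interpolates the spectrum (finer frequency grid)
but does NOT improve the true spectral resolution (ability to resolve close frequencies).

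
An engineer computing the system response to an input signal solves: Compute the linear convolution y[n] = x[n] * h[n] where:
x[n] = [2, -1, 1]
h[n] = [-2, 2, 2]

y[n] = sum_k x[k]*h[n-k]. Output length = len(x) + len(h) - 1 = 3 + 3 - 1 = 5.
y[0] = 2*-2 = -4
y[1] = -1*-2 + 2*2 = 6
y[2] = 1*-2 + -1*2 + 2*2 = 0
y[3] = 1*2 + -1*2 = 0
y[4] = 1*2 = 2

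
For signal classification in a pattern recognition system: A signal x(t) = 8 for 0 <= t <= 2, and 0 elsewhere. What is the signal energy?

Energy = integral of |x(t)|^2 dt over the signal duration
= 8^2 * 2 = 64 * 2 = 128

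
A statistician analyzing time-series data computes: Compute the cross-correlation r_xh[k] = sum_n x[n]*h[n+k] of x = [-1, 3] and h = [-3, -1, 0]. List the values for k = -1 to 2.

Both sequences indexed from 0 and zero outside their support.
Lags with overlap: k = -1 to 2.
  r_xh[-1] = x[1]*h[0] = -9
  r_xh[0] = x[0]*h[0] + x[1]*h[1] = 0
  r_xh[1] = x[0]*h[1] + x[1]*h[2] = 1
  r_xh[2] = x[0]*h[2] = 0
r_xh = [-9, 0, 1, 0] (for k = -1, ..., 2)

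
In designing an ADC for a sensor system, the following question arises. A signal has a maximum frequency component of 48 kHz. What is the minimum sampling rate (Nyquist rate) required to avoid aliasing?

By the Nyquist-Shannon sampling theorem,
the minimum sampling rate (Nyquist rate) must be at least 2 * f_max.
Nyquist rate = 2 * 48 kHz = 96 kHz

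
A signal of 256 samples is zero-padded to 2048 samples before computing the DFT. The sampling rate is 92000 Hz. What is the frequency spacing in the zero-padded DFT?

Original DFT: N = 256, resolution = f_s/N = 92000/256 = 2875/8 Hz
Zero-padded DFT: N = 2048, resolution = f_s/N = 92000/2048 = 2875/64 Hz
Zero-padding interpolates the spectrum (finer frequency grid)
but does NOT improve the true spectral resolution (ability to resolve close frequencies).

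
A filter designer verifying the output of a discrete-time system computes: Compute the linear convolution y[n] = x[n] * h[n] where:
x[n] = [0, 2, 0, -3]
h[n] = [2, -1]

y[n] = sum_k x[k]*h[n-k]. Output length = len(x) + len(h) - 1 = 4 + 2 - 1 = 5.
y[0] = 0*2 = 0
y[1] = 2*2 + 0*-1 = 4
y[2] = 0*2 + 2*-1 = -2
y[3] = -3*2 + 0*-1 = -6
y[4] = -3*-1 = 3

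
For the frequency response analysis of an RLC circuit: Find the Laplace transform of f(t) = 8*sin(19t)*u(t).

Standard pair: sin(wt)*u(t) <-> w/(s^2+w^2)
With w = 19: L{8*sin(19t)*u(t)} = 152/(s^2+361)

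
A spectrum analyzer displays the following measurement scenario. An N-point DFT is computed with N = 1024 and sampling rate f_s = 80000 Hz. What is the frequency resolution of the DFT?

DFT frequency resolution = f_s / N
= 80000 / 1024 = 625/8 Hz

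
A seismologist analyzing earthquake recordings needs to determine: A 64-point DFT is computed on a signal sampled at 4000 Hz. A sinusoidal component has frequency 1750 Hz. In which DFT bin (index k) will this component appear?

DFT frequency resolution = f_s/N = 4000/64 = 125/2 Hz
Bin index k = f_signal / resolution = 1750 / 125/2 = 28
The signal frequency 1750 Hz falls in DFT bin k = 28.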